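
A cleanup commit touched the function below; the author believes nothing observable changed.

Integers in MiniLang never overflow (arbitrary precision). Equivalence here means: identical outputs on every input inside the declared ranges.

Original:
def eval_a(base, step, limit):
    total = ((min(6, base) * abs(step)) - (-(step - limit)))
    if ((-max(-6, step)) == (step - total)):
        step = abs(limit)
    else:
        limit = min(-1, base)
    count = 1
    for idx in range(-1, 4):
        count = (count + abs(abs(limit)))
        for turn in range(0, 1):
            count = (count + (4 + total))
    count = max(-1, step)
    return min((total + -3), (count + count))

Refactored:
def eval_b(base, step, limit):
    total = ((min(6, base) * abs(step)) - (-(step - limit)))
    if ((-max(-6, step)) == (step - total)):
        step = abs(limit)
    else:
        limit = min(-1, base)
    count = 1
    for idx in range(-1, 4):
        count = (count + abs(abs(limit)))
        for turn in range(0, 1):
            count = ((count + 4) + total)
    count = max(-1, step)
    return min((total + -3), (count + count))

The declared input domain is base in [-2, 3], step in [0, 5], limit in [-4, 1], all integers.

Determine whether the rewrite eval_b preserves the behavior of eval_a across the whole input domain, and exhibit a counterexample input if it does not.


Side by side, the visible changes include: same computation, different form.
One worked example (base=0, step=1, limit=-2) — eval_a: total becomes 3; next ((-max(-6, step)) == (step - total)) evaluates to false; next limit becomes -1; next count becomes 1; next at idx=-1:; next count becomes 2; next at turn=0:; next count becomes 9; next at idx=0:; next count becomes 10; next at turn=0:; next count becomes 17; next at idx=1:; next count becomes 18; next at turn=0:; next count becomes 25; next at idx=2:; next count becomes 26; next at turn=0:; next count becomes 33; next at idx=3:; next count becomes 34; next at turn=0:; next count becomes 41; next count becomes 1; next final value 0; eval_b: total becomes 3; next ((-max(-6, step)) == (step - total)) evaluates to false; next limit becomes -1; next count becomes 1; next at idx=-1:; next count becomes 2; next at turn=0:; next count becomes 9; next at idx=0:; next count becomes 10; next at turn=0:; next count becomes 17; next at idx=1:; next count becomes 18; next at turn=0:; next count becomes 25; next at idx=2:; next count becomes 26; next at turn=0:; next count becomes 33; next at idx=3:; next count becomes 34; next at turn=0:; next count becomes 41; next count becomes 1; next final value 0; agreement on 0.
Checked all 216 inputs in the declared domain: the outputs agree on every one.
verdict: equivalent


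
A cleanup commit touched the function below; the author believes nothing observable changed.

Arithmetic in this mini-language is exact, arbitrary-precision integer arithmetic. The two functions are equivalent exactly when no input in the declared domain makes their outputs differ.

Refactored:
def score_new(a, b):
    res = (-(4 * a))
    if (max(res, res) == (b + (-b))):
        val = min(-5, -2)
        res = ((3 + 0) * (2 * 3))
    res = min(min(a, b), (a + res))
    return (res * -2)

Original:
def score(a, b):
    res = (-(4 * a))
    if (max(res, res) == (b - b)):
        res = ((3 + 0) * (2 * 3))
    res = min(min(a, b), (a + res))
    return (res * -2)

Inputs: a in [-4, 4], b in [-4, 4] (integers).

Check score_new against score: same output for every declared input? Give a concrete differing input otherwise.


This is a faithful refactor — constant usage differs; also min/max/abs usage differs; also local variable names differ; also statement counts differ; also arithmetic usage differs, but the computed results match everywhere.
One worked example (a=2, b=0) — score: res becomes -8; next (max(res, res) == (b - b)) evaluates to false; next res becomes -6; next final value 12; score_new: res becomes -8; next (max(res, res) == (b + (-b))) evaluates to false; next res becomes -6; next final value 12; agreement on 12.
An exhaustive pass over the 81 declared inputs shows identical outputs.
verdict: equivalent


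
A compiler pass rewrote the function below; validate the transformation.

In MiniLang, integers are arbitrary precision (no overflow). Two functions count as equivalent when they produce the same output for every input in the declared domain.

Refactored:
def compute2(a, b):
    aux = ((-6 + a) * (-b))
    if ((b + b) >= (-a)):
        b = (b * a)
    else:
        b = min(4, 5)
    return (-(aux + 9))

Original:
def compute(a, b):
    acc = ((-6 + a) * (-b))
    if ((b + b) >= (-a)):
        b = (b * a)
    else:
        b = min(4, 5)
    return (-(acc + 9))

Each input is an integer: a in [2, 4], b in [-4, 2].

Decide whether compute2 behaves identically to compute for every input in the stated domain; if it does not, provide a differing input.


Side by side, the visible changes include: local variable names differ.
Spot check at a=2, b=1 — compute: acc becomes 4; next ((b + b) >= (-a)) evaluates to true; next b becomes 2; next final value -13. compute2: aux becomes 4; next ((b + b) >= (-a)) evaluates to true; next b becomes 2; next final value -13. Both give -13.
Every one of the 21 inputs gives matching results.
verdict: equivalent


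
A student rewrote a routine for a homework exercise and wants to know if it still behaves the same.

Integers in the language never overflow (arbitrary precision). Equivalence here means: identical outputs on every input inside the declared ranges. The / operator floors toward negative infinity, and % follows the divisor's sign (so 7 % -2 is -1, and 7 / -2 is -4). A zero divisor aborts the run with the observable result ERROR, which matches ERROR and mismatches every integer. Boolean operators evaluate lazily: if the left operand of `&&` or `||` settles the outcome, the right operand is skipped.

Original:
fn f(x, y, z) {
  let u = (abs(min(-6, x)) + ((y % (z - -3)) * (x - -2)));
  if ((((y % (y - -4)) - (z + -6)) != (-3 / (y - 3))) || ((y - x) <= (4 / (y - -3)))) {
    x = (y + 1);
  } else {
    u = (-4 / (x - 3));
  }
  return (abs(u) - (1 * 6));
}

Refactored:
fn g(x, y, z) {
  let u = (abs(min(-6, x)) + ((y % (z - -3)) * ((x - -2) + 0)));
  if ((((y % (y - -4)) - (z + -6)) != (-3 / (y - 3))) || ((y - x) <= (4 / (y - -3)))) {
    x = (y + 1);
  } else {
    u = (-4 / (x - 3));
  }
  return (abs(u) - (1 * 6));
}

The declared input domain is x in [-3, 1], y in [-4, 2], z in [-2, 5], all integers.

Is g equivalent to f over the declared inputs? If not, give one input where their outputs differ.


The two are interchangeable: arithmetic usage differs; also constant usage differs, and every declared input agrees.
Tracing x=-2, y=-1, z=5: f: u := 6 | ((((y % (y - -4)) - (z + -6)) != (-3 / (y - 3))) || ((y - x) <= (4 / (y - -3)))): true | x := 0 | result 0 | g: u := 6 | ((((y % (y - -4)) - (z + -6)) != (-3 / (y - 3))) || ((y - x) <= (4 / (y - -3)))): true | x := 0 | result 0 — matching result 0.
An exhaustive pass over the 280 declared inputs shows identical outputs.
verdict: equivalent


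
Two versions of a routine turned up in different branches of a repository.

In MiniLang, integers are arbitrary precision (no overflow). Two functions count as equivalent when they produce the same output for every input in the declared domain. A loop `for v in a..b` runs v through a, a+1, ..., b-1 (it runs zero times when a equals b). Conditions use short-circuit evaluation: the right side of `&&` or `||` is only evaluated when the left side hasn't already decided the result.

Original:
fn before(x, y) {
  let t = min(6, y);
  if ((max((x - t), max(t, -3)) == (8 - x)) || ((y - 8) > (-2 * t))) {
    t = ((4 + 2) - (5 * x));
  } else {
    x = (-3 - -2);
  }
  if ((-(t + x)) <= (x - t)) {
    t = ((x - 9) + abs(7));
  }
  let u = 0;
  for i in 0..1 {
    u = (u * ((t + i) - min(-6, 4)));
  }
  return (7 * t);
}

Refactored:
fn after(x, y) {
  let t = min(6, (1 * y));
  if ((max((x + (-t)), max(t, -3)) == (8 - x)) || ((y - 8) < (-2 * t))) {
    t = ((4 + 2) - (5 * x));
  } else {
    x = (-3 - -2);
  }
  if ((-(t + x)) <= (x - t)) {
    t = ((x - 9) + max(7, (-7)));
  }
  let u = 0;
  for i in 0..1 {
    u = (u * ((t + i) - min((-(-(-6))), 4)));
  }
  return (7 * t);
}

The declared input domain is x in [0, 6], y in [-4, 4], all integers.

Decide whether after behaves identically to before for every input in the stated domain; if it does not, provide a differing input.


Run the pair on x=0, y=-4.
before: t becomes -4; next ((max((x - t), max(t, -3)) == (8 - x)) || ((y - 8) > (-2 * t))) evaluates to false; next x becomes -1; next ((-(t + x)) <= (x - t)) evaluates to false; next u becomes 0; next at i=0:; next u becomes 0; next final value -28
after: t becomes -4; next ((max((x + (-t)), max(t, -3)) == (8 - x)) || ((y - 8) < (-2 * t))) evaluates to true; next t becomes 6; next ((-(t + x)) <= (x - t)) evaluates to true; next t becomes -2; next u becomes 0; next at i=0:; next u becomes 0; next final value -14
-28 and -14 differ, so these are not the same function on this domain.
verdict: not equivalent; witness: x=0, y=-4


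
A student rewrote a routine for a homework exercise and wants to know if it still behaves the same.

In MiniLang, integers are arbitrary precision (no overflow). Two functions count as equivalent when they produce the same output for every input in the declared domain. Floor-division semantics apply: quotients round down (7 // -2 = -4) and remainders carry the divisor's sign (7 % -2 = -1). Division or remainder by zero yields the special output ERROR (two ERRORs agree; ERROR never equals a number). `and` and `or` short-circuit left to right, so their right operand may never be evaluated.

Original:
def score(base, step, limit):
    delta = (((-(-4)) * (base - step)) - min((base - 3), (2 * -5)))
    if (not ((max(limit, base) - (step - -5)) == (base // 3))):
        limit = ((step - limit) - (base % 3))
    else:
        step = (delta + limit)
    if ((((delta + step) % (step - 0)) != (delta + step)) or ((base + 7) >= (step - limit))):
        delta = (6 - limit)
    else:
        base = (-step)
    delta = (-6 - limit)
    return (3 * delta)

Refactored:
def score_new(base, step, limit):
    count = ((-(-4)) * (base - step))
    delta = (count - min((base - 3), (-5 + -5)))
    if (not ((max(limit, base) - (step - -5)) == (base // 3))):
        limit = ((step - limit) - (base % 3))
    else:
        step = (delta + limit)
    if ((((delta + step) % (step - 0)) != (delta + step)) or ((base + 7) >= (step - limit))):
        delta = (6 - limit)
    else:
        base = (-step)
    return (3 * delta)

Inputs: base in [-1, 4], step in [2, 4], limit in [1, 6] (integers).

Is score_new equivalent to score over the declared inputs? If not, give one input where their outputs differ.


base=-1, step=2, limit=1 yields -15 from score but 21 from score_new.
verdict: not equivalent; witness: base=-1, step=2, limit=1


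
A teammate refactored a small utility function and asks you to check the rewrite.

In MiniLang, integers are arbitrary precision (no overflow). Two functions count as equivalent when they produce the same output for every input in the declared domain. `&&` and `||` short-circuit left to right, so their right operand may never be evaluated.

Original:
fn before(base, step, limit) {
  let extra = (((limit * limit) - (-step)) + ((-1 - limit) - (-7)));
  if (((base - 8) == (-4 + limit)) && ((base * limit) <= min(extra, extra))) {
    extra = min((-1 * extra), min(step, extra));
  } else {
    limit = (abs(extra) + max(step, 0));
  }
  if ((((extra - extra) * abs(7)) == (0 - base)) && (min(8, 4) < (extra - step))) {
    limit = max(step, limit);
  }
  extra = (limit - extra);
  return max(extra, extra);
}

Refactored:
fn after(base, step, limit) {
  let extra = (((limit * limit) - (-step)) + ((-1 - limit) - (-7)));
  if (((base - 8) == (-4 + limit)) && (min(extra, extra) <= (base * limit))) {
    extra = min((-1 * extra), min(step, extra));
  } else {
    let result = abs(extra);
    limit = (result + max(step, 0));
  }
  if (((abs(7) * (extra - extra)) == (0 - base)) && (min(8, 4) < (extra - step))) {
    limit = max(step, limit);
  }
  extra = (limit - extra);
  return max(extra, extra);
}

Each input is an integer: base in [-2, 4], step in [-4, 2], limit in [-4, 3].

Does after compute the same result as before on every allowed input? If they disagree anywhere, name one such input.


At base=0, step=-4, limit=-4: before gives 18, after gives 0.
verdict: not equivalent; witness: base=0, step=-4, limit=-4


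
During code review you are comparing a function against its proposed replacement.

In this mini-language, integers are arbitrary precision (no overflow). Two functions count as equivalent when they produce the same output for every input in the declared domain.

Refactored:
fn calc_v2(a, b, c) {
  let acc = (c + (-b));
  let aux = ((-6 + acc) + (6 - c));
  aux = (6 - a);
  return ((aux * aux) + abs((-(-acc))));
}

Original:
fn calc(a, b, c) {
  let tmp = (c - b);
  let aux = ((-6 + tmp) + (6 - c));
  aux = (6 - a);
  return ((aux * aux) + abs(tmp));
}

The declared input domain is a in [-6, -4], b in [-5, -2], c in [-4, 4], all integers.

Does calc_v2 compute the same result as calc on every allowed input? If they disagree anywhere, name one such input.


Reading the diff, among the changes: local variable names differ, arithmetic usage differs.
As a probe, take a=-4, b=-4, c=-2: calc runs tmp = 2; aux = 4; aux = 10; return 102; calc_v2 runs acc = 2; aux = 4; aux = 10; return 102; both end at 102.
Sweeping the whole domain (108 inputs) finds no disagreement.
verdict: equivalent


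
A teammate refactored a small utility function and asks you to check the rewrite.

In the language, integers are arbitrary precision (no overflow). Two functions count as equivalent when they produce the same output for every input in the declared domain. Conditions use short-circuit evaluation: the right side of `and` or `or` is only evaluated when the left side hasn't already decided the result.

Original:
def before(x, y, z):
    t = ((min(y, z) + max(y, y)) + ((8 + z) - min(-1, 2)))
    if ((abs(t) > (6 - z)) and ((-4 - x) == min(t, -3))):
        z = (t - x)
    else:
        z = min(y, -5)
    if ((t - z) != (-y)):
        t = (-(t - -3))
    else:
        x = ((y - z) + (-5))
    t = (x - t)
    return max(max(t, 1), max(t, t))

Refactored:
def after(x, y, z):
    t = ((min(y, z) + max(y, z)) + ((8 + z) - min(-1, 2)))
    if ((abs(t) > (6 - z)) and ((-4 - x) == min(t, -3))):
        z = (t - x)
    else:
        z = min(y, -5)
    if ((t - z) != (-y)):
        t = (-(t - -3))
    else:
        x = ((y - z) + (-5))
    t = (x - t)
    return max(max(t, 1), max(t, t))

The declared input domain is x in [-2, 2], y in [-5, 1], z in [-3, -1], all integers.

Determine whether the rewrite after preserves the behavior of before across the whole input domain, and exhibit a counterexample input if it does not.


Take x=-2, y=-5, z=-1.
before: t = -2; ((abs(t) > (6 - z)) and ((-4 - x) == min(t, -3))) -> false; z = -5; ((t - z) != (-y)) -> true; t = -1; t = -1; return 1
after: t = 2; ((abs(t) > (6 - z)) and ((-4 - x) == min(t, -3))) -> false; z = -5; ((t - z) != (-y)) -> true; t = -5; t = 3; return 3
1 against 3: the behavior changed.
verdict: not equivalent; witness: x=-2, y=-5, z=-1


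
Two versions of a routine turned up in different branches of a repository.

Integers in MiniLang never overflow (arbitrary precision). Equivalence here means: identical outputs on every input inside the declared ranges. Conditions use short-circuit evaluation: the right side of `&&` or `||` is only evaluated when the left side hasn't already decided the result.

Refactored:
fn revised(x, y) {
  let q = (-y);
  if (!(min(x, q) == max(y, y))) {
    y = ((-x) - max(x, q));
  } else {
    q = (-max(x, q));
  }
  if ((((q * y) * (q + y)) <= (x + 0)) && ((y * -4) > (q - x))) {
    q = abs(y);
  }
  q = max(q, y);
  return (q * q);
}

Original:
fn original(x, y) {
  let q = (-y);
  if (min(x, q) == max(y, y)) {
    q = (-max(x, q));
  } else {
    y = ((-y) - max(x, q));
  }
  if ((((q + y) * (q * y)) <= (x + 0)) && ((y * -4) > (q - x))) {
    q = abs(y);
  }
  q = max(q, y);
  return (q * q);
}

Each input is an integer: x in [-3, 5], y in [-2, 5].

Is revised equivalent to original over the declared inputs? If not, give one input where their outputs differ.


Consider the input x=-3, y=-1.
original: q := 1 | (min(x, q) == max(y, y)): false | y := 0 | ((((q + y) * (q * y)) <= (x + 0)) && ((y * -4) > (q - x))): false | q := 1 | result 1
revised: q := 1 | (!(min(x, q) == max(y, y))): true | y := 2 | ((((q * y) * (q + y)) <= (x + 0)) && ((y * -4) > (q - x))): false | q := 2 | result 4
1 against 4: the behavior changed.
verdict: not equivalent; witness: x=-3, y=-1


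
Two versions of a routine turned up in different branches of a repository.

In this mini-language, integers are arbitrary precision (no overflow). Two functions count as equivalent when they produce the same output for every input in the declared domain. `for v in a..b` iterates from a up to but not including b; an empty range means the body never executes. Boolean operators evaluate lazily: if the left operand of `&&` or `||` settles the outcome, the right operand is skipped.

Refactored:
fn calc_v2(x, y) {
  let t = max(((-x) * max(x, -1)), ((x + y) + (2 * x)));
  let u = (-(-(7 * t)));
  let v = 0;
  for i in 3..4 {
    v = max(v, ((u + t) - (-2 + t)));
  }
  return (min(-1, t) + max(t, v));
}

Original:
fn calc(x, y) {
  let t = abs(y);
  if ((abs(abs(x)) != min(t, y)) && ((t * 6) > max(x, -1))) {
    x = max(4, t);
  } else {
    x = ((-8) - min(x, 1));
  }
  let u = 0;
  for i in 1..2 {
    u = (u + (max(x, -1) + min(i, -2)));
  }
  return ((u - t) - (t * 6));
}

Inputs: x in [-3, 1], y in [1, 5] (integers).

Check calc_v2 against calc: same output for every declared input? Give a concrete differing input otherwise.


Take x=-3, y=1.
calc: t := 1 | ((abs(abs(x)) != min(t, y)) && ((t * 6) > max(x, -1))): true | x := 4 | u := 0 | iter i=1: | u := 2 | result -5
calc_v2: t := -3 | u := -21 | v := 0 | iter i=3: | v := 0 | result -3
-5 and -3 differ, so these are not the same function on this domain.
verdict: not equivalent; witness: x=-3, y=1


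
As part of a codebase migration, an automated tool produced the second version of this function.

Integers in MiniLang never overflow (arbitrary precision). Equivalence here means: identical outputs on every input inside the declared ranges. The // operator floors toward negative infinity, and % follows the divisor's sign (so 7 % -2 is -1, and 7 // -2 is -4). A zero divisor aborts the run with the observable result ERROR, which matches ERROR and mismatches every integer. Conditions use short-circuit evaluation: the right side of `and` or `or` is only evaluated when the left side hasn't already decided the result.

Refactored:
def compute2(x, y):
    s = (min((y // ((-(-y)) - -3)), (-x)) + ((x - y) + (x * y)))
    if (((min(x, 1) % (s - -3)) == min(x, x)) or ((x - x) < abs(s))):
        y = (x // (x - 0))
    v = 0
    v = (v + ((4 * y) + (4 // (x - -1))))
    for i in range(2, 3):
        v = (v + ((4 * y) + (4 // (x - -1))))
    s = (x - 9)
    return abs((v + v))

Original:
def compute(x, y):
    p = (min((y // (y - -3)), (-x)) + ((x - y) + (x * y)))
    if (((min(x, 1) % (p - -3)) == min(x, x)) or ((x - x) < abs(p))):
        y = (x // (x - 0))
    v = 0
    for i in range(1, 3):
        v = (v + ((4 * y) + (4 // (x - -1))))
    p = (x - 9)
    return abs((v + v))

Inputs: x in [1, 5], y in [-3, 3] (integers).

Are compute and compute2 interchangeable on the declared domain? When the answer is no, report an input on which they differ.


Side by side, the visible changes include: local variable names differ, and arithmetic usage differs, and loop structure differs, and statement counts differ, and constant usage differs.
Spot check at x=2, y=0 — compute: p = 0; (((min(x, 1) % (p - -3)) == min(x, x)) or ((x - x) < abs(p))) -> false; v = 0; [i=1]; v = 1; [i=2]; v = 2; p = -7; return 4. compute2: s = 0; (((min(x, 1) % (s - -3)) == min(x, x)) or ((x - x) < abs(s))) -> false; v = 0; v = 1; [i=2]; v = 2; s = -7; return 4. Both give 4.
Sweeping the whole domain (35 inputs) finds no disagreement.
verdict: equivalent


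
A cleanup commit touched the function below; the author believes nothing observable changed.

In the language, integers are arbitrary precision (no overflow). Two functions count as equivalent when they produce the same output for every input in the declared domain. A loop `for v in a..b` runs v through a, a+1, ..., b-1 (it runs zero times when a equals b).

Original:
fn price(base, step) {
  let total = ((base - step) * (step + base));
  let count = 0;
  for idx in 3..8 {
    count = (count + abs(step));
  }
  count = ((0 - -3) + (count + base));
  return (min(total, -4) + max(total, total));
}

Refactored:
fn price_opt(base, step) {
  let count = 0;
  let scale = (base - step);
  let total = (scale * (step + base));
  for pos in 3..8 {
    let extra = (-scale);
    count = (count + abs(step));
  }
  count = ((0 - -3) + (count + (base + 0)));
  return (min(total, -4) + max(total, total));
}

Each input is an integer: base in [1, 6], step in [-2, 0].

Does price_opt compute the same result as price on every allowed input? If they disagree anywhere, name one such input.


Equivalent — the differences include arithmetic usage differs; and constant usage differs; and local variable names differ; and statement counts differ, yet no declared input distinguishes the two.
Spot check at base=5, step=0 — price: total=25, then count=0, then (idx=3), then count=0, then (idx=4), then count=0, then (idx=5), then count=0, then (idx=6), then count=0, then (idx=7), then count=0, then count=8, then returns 21. price_opt: count=0, then scale=5, then total=25, then (pos=3), then extra=-5, then count=0, then (pos=4), then extra=-5, then count=0, then (pos=5), then extra=-5, then count=0, then (pos=6), then extra=-5, then count=0, then (pos=7), then extra=-5, then count=0, then count=8, then returns 21. Both give 21.
Checked all 18 inputs in the declared domain: the outputs agree on every one.
verdict: equivalent


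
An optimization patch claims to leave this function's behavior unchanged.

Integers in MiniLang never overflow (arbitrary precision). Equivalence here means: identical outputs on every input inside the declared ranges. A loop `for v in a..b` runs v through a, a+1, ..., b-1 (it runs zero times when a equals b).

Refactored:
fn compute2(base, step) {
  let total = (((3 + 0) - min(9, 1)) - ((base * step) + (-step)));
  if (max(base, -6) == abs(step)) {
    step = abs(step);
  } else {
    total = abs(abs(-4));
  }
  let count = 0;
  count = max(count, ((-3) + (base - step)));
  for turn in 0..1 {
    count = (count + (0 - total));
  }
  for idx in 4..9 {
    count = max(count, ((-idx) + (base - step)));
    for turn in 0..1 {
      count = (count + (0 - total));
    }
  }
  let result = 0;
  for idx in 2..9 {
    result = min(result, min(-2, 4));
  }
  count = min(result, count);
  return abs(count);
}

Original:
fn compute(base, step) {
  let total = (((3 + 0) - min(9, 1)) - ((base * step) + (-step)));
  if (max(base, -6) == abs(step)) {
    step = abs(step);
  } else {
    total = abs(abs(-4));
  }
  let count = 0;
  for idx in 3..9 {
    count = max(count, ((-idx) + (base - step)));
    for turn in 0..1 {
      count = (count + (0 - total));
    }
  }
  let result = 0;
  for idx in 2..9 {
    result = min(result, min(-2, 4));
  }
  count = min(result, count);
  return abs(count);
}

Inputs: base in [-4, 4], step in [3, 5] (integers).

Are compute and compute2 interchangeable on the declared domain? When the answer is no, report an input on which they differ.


Side by side, the visible changes include: constant usage differs, statement counts differ, loop structure differs, arithmetic usage differs, min/max/abs usage differs.
As a probe, take base=4, step=3: compute runs total := -7 | (max(base, -6) == abs(step)): false | total := 4 | count := 0 | iter idx=3: | count := 0 | iter turn=0: | count := -4 | iter idx=4: | count := -3 | iter turn=0: | count := -7 | iter idx=5: | count := -4 | iter turn=0: | count := -8 | iter idx=6: | count := -5 | iter turn=0: | count := -9 | iter idx=7: | count := -6 | iter turn=0: | count := -10 | iter idx=8: | count := -7 | iter turn=0: | count := -11 | result := 0 | iter idx=2: | result := -2 | iter idx=3: | result := -2 | iter idx=4: | result := -2 | iter idx=5: | result := -2 | iter idx=6: | result := -2 | iter idx=7: | result := -2 | iter idx=8: | result := -2 | count := -11 | result 11; compute2 runs total := -7 | (max(base, -6) == abs(step)): false | total := 4 | count := 0 | count := 0 | iter turn=0: | count := -4 | iter idx=4: | count := -3 | iter turn=0: | count := -7 | iter idx=5: | count := -4 | iter turn=0: | count := -8 | iter idx=6: | count := -5 | iter turn=0: | count := -9 | iter idx=7: | count := -6 | iter turn=0: | count := -10 | iter idx=8: | count := -7 | iter turn=0: | count := -11 | result := 0 | iter idx=2: | result := -2 | iter idx=3: | result := -2 | iter idx=4: | result := -2 | iter idx=5: | result := -2 | iter idx=6: | result := -2 | iter idx=7: | result := -2 | iter idx=8: | result := -2 | count := -11 | result 11; both end at 11.
An exhaustive pass over the 27 declared inputs shows identical outputs.
verdict: equivalent


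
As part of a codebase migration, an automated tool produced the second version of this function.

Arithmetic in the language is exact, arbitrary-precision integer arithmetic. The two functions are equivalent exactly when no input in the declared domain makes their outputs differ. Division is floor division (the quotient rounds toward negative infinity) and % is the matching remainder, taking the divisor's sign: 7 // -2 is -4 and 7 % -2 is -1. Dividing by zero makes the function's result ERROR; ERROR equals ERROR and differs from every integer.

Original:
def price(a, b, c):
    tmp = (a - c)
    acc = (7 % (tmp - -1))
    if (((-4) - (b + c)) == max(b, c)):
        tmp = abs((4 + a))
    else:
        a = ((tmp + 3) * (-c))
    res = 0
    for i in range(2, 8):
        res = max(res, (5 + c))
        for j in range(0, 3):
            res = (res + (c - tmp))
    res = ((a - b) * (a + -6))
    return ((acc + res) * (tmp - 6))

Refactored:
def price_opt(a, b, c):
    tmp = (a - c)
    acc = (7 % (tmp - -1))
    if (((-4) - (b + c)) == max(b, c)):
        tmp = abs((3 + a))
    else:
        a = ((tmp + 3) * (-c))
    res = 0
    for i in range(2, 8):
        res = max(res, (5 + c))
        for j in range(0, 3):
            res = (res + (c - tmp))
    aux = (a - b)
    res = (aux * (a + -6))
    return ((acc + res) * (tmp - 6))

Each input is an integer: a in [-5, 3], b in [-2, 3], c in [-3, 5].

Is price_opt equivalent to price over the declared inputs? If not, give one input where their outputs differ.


At a=-5, b=-2, c=-1: price gives -155, price_opt gives -124.
verdict: not equivalent; witness: a=-5, b=-2, c=-1


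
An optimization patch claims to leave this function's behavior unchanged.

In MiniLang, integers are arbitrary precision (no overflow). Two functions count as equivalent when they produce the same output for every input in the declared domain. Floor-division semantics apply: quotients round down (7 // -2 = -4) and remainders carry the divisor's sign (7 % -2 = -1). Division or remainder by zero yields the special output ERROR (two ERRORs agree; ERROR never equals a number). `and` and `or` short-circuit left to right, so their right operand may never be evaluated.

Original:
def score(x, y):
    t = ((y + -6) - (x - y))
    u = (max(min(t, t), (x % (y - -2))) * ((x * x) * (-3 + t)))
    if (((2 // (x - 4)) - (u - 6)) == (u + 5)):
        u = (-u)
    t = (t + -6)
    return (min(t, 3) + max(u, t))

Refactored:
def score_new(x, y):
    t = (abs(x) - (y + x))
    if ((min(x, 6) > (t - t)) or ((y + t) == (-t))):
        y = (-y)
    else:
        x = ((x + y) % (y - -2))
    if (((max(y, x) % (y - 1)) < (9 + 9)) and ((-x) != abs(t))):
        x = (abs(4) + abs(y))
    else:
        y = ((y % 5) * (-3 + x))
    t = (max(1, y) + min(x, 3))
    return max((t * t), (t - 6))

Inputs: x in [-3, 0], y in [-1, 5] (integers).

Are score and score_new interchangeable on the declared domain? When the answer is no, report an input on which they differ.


Run the pair on x=-3, y=-1.
score: t := -5 | u := 0 | (((2 // (x - 4)) - (u - 6)) == (u + 5)): true | u := 0 | t := -11 | result -11
score_new: t := 7 | ((min(x, 6) > (t - t)) or ((y + t) == (-t))): false | x := 0 | (((max(y, x) % (y - 1)) < (9 + 9)) and ((-x) != abs(t))): true | x := 5 | t := 4 | result 16
-11 and 16 differ, so these are not the same function on this domain.
verdict: not equivalent; witness: x=-3, y=-1


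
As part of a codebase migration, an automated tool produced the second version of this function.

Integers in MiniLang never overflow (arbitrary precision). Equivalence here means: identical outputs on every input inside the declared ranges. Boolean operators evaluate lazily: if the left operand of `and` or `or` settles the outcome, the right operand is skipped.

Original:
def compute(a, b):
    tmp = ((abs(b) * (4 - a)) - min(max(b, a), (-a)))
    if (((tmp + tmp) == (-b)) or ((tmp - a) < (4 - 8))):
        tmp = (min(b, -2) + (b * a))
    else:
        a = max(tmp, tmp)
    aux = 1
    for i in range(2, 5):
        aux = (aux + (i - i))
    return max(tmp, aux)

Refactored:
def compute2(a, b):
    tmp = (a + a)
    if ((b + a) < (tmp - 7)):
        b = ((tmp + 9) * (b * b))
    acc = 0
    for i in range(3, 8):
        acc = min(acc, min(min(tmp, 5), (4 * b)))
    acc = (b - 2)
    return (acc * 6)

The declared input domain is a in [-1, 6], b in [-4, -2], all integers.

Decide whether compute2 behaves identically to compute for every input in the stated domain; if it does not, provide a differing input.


These are not equivalent — on a=-1, b=-4 the outputs split (21 vs -36).
compute: tmp = 21; (((tmp + tmp) == (-b)) or ((tmp - a) < (4 - 8))) -> false; a = 21; aux = 1; [i=2]; aux = 1; [i=3]; aux = 1; [i=4]; aux = 1; return 21
compute2: tmp = -2; ((b + a) < (tmp - 7)) -> false; acc = 0; [i=3]; acc = -16; [i=4]; acc = -16; [i=5]; acc = -16; [i=6]; acc = -16; [i=7]; acc = -16; acc = -6; return -36
verdict: not equivalent; witness: a=-1, b=-4


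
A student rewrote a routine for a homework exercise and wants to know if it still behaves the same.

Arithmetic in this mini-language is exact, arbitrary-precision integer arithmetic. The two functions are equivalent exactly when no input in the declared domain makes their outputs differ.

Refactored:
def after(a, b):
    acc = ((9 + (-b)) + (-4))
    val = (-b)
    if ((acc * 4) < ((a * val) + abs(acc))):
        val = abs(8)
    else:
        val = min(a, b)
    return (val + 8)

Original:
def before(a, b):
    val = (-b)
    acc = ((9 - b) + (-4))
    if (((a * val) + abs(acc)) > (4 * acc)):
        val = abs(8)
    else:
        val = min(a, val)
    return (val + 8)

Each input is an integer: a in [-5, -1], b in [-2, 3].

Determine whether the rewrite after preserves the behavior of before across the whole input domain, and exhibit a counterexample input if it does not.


There is a counterexample at a=-2, b=3: 5 on one side, 6 on the other.
before: val=-3, then acc=2, then (((a * val) + abs(acc)) > (4 * acc)) is false, then val=-3, then returns 5
after: acc=2, then val=-3, then ((acc * 4) < ((a * val) + abs(acc))) is false, then val=-2, then returns 6
verdict: not equivalent; witness: a=-2, b=3


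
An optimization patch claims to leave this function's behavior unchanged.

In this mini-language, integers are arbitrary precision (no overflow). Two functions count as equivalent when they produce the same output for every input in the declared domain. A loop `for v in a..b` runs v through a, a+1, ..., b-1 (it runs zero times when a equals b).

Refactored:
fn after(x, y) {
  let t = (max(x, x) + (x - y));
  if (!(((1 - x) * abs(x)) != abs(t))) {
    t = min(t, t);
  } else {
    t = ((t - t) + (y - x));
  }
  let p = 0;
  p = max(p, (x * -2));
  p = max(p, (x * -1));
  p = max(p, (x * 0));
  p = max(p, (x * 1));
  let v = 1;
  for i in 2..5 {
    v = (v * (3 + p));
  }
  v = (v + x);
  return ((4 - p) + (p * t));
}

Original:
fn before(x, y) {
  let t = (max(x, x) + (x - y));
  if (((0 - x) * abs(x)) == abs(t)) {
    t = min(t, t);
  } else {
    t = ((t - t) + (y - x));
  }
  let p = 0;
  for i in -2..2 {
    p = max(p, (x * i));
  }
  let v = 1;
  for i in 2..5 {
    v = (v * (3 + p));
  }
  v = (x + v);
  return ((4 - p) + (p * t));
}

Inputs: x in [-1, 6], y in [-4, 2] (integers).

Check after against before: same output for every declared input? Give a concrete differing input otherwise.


Input x=-1, y=-4: -4 from before versus 6 from after.
verdict: not equivalent; witness: x=-1, y=-4


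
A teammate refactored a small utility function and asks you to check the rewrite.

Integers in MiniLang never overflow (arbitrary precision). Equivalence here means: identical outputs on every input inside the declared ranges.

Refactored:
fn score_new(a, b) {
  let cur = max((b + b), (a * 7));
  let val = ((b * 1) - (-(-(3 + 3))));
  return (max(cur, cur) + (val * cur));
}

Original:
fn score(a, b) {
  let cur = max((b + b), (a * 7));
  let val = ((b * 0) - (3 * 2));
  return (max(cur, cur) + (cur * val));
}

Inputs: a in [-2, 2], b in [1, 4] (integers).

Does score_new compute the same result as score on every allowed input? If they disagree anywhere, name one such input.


Not equivalent: a=-2, b=1 separates them (-10 vs -8).
score: cur = 2; val = -6; return -10
score_new: cur = 2; val = -5; return -8
verdict: not equivalent; witness: a=-2, b=1


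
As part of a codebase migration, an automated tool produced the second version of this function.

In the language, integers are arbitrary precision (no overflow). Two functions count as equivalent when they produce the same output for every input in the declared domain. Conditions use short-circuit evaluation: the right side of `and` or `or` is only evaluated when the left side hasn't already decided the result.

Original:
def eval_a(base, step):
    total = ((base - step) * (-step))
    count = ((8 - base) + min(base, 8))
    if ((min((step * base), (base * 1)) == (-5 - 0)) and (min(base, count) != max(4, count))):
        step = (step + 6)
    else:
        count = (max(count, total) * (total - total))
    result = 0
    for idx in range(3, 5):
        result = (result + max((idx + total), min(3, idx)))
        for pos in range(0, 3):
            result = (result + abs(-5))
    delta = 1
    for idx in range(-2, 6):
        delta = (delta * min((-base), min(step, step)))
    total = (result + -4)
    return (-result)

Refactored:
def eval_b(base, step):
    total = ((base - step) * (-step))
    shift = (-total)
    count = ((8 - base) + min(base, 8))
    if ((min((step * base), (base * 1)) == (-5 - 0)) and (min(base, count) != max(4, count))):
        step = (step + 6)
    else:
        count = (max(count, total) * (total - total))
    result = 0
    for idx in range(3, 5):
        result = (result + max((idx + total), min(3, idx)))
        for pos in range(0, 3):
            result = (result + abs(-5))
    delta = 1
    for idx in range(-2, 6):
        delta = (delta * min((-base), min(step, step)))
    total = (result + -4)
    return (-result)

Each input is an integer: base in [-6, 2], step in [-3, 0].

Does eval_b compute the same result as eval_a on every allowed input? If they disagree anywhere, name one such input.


This is a faithful refactor — local variable names differ, plus statement counts differ, but the computed results match everywhere.
As a probe, take base=0, step=-3: eval_a runs total = 9; count = 8; ((min((step * base), (base * 1)) == (-5 - 0)) and (min(base, count) != max(4, count))) -> false; count = 0; result = 0; [idx=3]; result = 12; [pos=0]; result = 17; [pos=1]; result = 22; [pos=2]; result = 27; [idx=4]; result = 40; [pos=0]; result = 45; [pos=1]; result = 50; [pos=2]; result = 55; delta = 1; [idx=-2]; delta = -3; [idx=-1]; delta = 9; [idx=0]; delta = -27; [idx=1]; delta = 81; [idx=2]; delta = -243; [idx=3]; delta = 729; [idx=4]; delta = -2187; [idx=5]; delta = 6561; total = 51; return -55; eval_b runs total = 9; shift = -9; count = 8; ((min((step * base), (base * 1)) == (-5 - 0)) and (min(base, count) != max(4, count))) -> false; count = 0; result = 0; [idx=3]; result = 12; [pos=0]; result = 17; [pos=1]; result = 22; [pos=2]; result = 27; [idx=4]; result = 40; [pos=0]; result = 45; [pos=1]; result = 50; [pos=2]; result = 55; delta = 1; [idx=-2]; delta = -3; [idx=-1]; delta = 9; [idx=0]; delta = -27; [idx=1]; delta = 81; [idx=2]; delta = -243; [idx=3]; delta = 729; [idx=4]; delta = -2187; [idx=5]; delta = 6561; total = 51; return -55; both end at -55.
Every one of the 36 inputs gives matching results.
verdict: equivalent


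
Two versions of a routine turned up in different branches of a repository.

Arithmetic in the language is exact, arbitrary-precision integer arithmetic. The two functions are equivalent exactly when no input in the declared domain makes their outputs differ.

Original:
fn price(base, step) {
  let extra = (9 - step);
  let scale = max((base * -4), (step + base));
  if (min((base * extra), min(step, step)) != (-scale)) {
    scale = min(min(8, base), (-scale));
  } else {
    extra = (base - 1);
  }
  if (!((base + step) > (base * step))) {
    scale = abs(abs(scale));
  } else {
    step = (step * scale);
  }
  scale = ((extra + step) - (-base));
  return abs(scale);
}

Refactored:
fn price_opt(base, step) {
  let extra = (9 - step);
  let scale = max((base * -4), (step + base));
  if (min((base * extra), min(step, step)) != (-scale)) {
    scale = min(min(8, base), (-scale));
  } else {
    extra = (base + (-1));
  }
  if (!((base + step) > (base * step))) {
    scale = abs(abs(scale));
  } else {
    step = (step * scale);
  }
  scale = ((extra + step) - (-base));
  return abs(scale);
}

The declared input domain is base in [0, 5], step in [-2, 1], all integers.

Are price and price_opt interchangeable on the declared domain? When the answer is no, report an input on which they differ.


Equivalent — the differences include arithmetic usage differs, yet no declared input distinguishes the two.
One worked example (base=3, step=0) — price: extra := 9 | scale := 3 | (min((base * extra), min(step, step)) != (-scale)): true | scale := -3 | (!((base + step) > (base * step))): false | step := 0 | scale := 12 | result 12; price_opt: extra := 9 | scale := 3 | (min((base * extra), min(step, step)) != (-scale)): true | scale := -3 | (!((base + step) > (base * step))): false | step := 0 | scale := 12 | result 12; agreement on 12.
An exhaustive pass over the 24 declared inputs shows identical outputs.
verdict: equivalent


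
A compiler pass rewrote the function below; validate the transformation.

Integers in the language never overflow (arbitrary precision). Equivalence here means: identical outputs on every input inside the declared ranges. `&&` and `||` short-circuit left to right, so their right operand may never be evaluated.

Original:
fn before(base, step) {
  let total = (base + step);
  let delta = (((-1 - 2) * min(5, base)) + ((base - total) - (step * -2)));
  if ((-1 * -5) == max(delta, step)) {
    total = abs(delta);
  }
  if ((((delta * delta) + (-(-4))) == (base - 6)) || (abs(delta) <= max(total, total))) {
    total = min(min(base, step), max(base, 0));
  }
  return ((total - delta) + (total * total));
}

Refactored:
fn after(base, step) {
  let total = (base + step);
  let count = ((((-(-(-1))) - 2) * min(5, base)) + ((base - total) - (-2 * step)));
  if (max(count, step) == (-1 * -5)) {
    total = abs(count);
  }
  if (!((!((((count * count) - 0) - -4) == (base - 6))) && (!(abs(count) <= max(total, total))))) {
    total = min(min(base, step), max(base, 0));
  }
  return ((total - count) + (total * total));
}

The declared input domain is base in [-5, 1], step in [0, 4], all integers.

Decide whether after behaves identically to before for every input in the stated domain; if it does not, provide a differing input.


Reading the diff, among the changes: local variable names differ, and arithmetic usage differs, and boolean connective usage differs, and constant usage differs.
Spot check at base=-1, step=0 — before: total becomes -1; next delta becomes 3; next ((-1 * -5) == max(delta, step)) evaluates to false; next ((((delta * delta) + (-(-4))) == (base - 6)) || (abs(delta) <= max(total, total))) evaluates to false; next final value -3. after: total becomes -1; next count becomes 3; next (max(count, step) == (-1 * -5)) evaluates to false; next (!((!((((count * count) - 0) - -4) == (base - 6))) && (!(abs(count) <= max(total, total))))) evaluates to false; next final value -3. Both give -3.
Across all 35 domain points the two functions coincide.
verdict: equivalent
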